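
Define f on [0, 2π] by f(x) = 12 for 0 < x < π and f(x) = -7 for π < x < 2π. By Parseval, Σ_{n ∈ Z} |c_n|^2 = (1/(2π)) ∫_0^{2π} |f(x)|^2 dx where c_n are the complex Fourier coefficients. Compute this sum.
Σ |c_n|^2 = 193/2

Parseval equates the L^2 energy of f (normalised by 1/(2π)) with the ℓ^2 sum of its Fourier coefficients: (1/(2π)) ∫_0^{2π} |f|^2 = Σ |c_n|^2.
Compute the left side: (1/(2π)) [∫_0^π 12^2 dx + ∫_π^{2π} (-7)^2 dx] = (1/(2π)) · (144π + 49π) = (144 + 49)/2 = 193/2.
So Σ_{n ∈ Z} |c_n|^2 = 193/2.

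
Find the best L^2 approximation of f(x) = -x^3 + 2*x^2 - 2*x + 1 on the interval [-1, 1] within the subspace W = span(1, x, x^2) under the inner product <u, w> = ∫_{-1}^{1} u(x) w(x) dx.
g(x) = 2*x^2 - 13*x/5 + 1

The best approximation g ∈ W is the orthogonal projection of f onto W. Writing g = a_0 + a_1 x + a_2 x^2, the coefficients solve the normal equations G · a = b where
  G_{ij} = <φ_i, φ_j> and b_i = <f, φ_i>, with φ_0 = 1, φ_1 = x, φ_2 = x^2.
G =
  [2, 0, 2/3]
  [0, 2/3, 0]
  [2/3, 0, 2/5],
b = (10/3, -26/15, 22/15).
Solving gives a_0 = 1, a_1 = -13/5, a_2 = 2, so
  g(x) = 2*x^2 - 13*x/5 + 1.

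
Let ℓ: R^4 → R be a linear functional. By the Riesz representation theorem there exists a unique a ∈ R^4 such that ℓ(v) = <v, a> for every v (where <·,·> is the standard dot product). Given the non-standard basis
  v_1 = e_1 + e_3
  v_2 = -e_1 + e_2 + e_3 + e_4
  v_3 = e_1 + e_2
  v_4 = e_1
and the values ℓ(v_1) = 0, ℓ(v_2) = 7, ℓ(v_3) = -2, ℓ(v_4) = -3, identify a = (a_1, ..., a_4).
a = (-3, 1, 3, 0)

Write a = (a_1, ..., a_4) in the standard basis. For each basis vector v_i, ℓ(v_i) = <v_i, a> is a linear equation in the a_j's. Collect the n equations into a matrix system V a = ℓ, where row i of V is v_i (expressed in the standard basis). Since V is invertible (lower-triangular with 1s on the diagonal, up to permutation), solve by back-substitution:
  V =
[[1, 0, 1, 0],
 [-1, 1, 1, 1],
 [1, 1, 0, 0],
 [1, 0, 0, 0]]
  V a = (0, 7, -2, -3)
Solving gives a = (-3, 1, 3, 0).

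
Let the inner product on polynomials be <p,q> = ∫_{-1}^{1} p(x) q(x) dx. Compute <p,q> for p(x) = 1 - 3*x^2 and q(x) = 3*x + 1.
<p,q> = 0

Expand the product: p(x)·q(x) = -9*x^3 - 3*x^2 + 3*x + 1.
∫_{-1}^{1} of each monomial x^k gives [2/(k+1) if k even, 0 if k odd]. Integrating term-by-term (or equivalently evaluating the antiderivative F(x) = -9*x^4/4 - x^3 + 3*x^2/2 + x at the endpoints):
  F(1) − F(−1) = -3/4 − (-3/4) = 0.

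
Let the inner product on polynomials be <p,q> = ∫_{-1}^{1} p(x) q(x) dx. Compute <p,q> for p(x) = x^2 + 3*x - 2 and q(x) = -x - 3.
<p,q> = 8

Expand the product: p(x)·q(x) = -x^3 - 6*x^2 - 7*x + 6.
∫_{-1}^{1} of each monomial x^k gives [2/(k+1) if k even, 0 if k odd]. Integrating term-by-term (or equivalently evaluating the antiderivative F(x) = -x^4/4 - 2*x^3 - 7*x^2/2 + 6*x at the endpoints):
  F(1) − F(−1) = 1/4 − (-31/4) = 8.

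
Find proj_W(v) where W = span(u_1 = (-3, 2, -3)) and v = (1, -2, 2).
proj_W(v) = (39/22, -13/11, 39/22)

Set up U = [u_1 | ... | u_1] ∈ R^(3×1). The projector onto W = col(U) is P = U (U^T U)^(-1) U^T.
Compute U^T U =
  [22],
and U^T v = (-13).
Solve U^T U · c = U^T v for the coefficients: c = (-13/22). The projection is proj_W(v) = U c.
Check: (v - proj_W(v)) · u_1 = 0  (should be 0).
Result: proj_W(v) = (39/22, -13/11, 39/22).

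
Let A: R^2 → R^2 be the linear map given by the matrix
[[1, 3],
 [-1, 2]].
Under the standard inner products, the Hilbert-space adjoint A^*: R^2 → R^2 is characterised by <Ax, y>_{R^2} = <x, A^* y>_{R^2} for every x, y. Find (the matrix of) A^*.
A^* = A^T =
[[1, -1],
 [3, 2]]

For real matrices with standard dot products, the defining identity <Ax, y> = <x, A^* y> gives (Ax)^T y = x^T (A^*) y, i.e. x^T A^T y = x^T (A^*) y. Since this holds for all x, y, we must have A^* = A^T. Therefore
A^* =
[[1, -1],
 [3, 2]].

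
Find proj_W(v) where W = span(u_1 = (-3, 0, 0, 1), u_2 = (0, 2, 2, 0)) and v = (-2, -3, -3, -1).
proj_W(v) = (-3/2, -3, -3, 1/2)

Set up U = [u_1 | ... | u_2] ∈ R^(4×2). The projector onto W = col(U) is P = U (U^T U)^(-1) U^T.
Compute U^T U =
  [10, 0]
  [0, 8],
and U^T v = (5, -12).
Solve U^T U · c = U^T v for the coefficients: c = (1/2, -3/2). The projection is proj_W(v) = U c.
Check: (v - proj_W(v)) · u_1 = 0  (should be 0).
Check: (v - proj_W(v)) · u_2 = 0  (should be 0).
Result: proj_W(v) = (-3/2, -3, -3, 1/2).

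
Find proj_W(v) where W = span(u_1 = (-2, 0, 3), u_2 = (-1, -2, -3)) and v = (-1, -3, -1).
proj_W(v) = (-235/133, -246/133, -201/133)

Set up U = [u_1 | ... | u_2] ∈ R^(3×2). The projector onto W = col(U) is P = U (U^T U)^(-1) U^T.
Compute U^T U =
  [13, -7]
  [-7, 14],
and U^T v = (-1, 10).
Solve U^T U · c = U^T v for the coefficients: c = (8/19, 123/133). The projection is proj_W(v) = U c.
Check: (v - proj_W(v)) · u_1 = 0  (should be 0).
Check: (v - proj_W(v)) · u_2 = 0  (should be 0).
Result: proj_W(v) = (-235/133, -246/133, -201/133).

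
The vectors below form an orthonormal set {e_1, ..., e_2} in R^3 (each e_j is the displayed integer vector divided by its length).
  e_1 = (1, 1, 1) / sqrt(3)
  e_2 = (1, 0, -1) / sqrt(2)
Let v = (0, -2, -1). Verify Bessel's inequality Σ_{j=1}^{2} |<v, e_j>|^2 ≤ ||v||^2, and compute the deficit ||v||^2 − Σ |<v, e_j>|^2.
Σ |<v, e_j>|^2 = 7/2; ||v||^2 = 5; deficit = 3/2

Write each e_j = u_j / sqrt(<u_j, u_j>) where u_j is the displayed integer vector. Then <v, e_j> = <v, u_j> / sqrt(<u_j, u_j>), so |<v, e_j>|^2 = <v, u_j>^2 / <u_j, u_j>.
Coefficients: <v, e_1> = -3/sqrt(3), <v, e_2> = 1/sqrt(2).
Square and sum: Σ |<v, e_j>|^2 = 7/2.
Compute ||v||^2 = v·v = 5.
Deficit = 5 − 7/2 = 3/2 ≥ 0, confirming Bessel's inequality. (The deficit equals ||v − Σ <v,e_j> e_j||^2, the squared distance from v to span{e_j}.)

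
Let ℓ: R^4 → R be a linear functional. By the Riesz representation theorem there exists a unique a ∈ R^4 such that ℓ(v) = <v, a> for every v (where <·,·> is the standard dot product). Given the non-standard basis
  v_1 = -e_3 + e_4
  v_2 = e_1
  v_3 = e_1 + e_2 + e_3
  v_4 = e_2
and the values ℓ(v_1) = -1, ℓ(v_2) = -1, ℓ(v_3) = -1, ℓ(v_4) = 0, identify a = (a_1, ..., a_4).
a = (-1, 0, 0, -1)

Write a = (a_1, ..., a_4) in the standard basis. For each basis vector v_i, ℓ(v_i) = <v_i, a> is a linear equation in the a_j's. Collect the n equations into a matrix system V a = ℓ, where row i of V is v_i (expressed in the standard basis). Since V is invertible (lower-triangular with 1s on the diagonal, up to permutation), solve by back-substitution:
  V =
[[0, 0, -1, 1],
 [1, 0, 0, 0],
 [1, 1, 1, 0],
 [0, 1, 0, 0]]
  V a = (-1, -1, -1, 0)
Solving gives a = (-1, 0, 0, -1).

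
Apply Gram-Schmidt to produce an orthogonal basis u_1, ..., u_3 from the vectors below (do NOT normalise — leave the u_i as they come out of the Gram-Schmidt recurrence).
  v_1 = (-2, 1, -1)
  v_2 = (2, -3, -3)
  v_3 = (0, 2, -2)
Orthogonal basis:
  u_1 = (-2, 1, -1)
  u_2 = (2/3, -7/3, -11/3)
  u_3 = (36/29, 48/29, -24/29)

Apply the Gram-Schmidt recurrence
  u_1 = v_1
  u_i = v_i − Σ_{j<i} ((v_i · u_j) / (u_j · u_j)) · u_j.

Step by step this gives:
  u_1 = (-2, 1, -1)
  u_2 = (2/3, -7/3, -11/3)
  u_3 = (36/29, 48/29, -24/29)

Orthogonality check:
  u_2 · u_1 = 0 (should be 0)
  u_3 · u_1 = 0 (should be 0)
  u_3 · u_2 = 0 (should be 0)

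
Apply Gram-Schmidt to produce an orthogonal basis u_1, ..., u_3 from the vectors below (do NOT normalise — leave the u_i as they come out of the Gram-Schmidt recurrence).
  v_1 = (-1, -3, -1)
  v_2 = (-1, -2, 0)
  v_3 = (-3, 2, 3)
Orthogonal basis:
  u_1 = (-1, -3, -1)
  u_2 = (-4/11, -1/11, 7/11)
  u_3 = (-5/3, 5/6, -5/6)

Apply the Gram-Schmidt recurrence
  u_1 = v_1
  u_i = v_i − Σ_{j<i} ((v_i · u_j) / (u_j · u_j)) · u_j.

Step by step this gives:
  u_1 = (-1, -3, -1)
  u_2 = (-4/11, -1/11, 7/11)
  u_3 = (-5/3, 5/6, -5/6)

Orthogonality check:
  u_2 · u_1 = 0 (should be 0)
  u_3 · u_1 = 0 (should be 0)
  u_3 · u_2 = 0 (should be 0)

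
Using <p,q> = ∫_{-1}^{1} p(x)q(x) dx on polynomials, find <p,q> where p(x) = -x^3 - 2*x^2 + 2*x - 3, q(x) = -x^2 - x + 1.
<p,q> = -82/15

Expand the product: p(x)·q(x) = x^5 + 3*x^4 - x^3 - x^2 + 5*x - 3.
∫_{-1}^{1} of each monomial x^k gives [2/(k+1) if k even, 0 if k odd]. Integrating term-by-term (or equivalently evaluating the antiderivative F(x) = x^6/6 + 3*x^5/5 - x^4/4 - x^3/3 + 5*x^2/2 - 3*x at the endpoints):
  F(1) − F(−1) = -19/60 − (103/20) = -82/15.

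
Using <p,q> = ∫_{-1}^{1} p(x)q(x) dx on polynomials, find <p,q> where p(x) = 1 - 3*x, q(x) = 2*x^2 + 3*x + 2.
<p,q> = -2/3

Expand the product: p(x)·q(x) = -6*x^3 - 7*x^2 - 3*x + 2.
∫_{-1}^{1} of each monomial x^k gives [2/(k+1) if k even, 0 if k odd]. Integrating term-by-term (or equivalently evaluating the antiderivative F(x) = -3*x^4/2 - 7*x^3/3 - 3*x^2/2 + 2*x at the endpoints):
  F(1) − F(−1) = -10/3 − (-8/3) = -2/3.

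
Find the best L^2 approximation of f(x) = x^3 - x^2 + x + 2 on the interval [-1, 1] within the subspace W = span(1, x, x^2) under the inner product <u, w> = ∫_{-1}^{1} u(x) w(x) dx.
g(x) = -x^2 + 8*x/5 + 2

The best approximation g ∈ W is the orthogonal projection of f onto W. Writing g = a_0 + a_1 x + a_2 x^2, the coefficients solve the normal equations G · a = b where
  G_{ij} = <φ_i, φ_j> and b_i = <f, φ_i>, with φ_0 = 1, φ_1 = x, φ_2 = x^2.
G =
  [2, 0, 2/3]
  [0, 2/3, 0]
  [2/3, 0, 2/5],
b = (10/3, 16/15, 14/15).
Solving gives a_0 = 2, a_1 = 8/5, a_2 = -1, so
  g(x) = -x^2 + 8*x/5 + 2.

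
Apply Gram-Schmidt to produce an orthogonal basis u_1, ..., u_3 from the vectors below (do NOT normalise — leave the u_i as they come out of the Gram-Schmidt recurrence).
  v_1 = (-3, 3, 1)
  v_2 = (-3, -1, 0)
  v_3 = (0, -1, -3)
Orthogonal basis:
  u_1 = (-3, 3, 1)
  u_2 = (-39/19, -37/19, -6/19)
  u_3 = (-3/14, 9/14, -18/7)

Apply the Gram-Schmidt recurrence
  u_1 = v_1
  u_i = v_i − Σ_{j<i} ((v_i · u_j) / (u_j · u_j)) · u_j.

Step by step this gives:
  u_1 = (-3, 3, 1)
  u_2 = (-39/19, -37/19, -6/19)
  u_3 = (-3/14, 9/14, -18/7)

Orthogonality check:
  u_2 · u_1 = 0 (should be 0)
  u_3 · u_1 = 0 (should be 0)
  u_3 · u_2 = 0 (should be 0)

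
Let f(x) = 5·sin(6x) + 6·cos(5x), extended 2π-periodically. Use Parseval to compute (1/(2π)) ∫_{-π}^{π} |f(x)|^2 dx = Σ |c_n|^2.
Σ |c_n|^2 = 61/2

Expand |f|^2 and use orthogonality of {sin(nx), cos(mx)} on [-π, π]:
  ∫_{-π}^{π} sin(nx)^2 dx = π, ∫ cos(mx)^2 dx = π, and cross terms integrate to 0.
So ∫_{-π}^{π} f(x)^2 dx = 5^2 · π + 6^2 · π = (25 + 36)π.
Divide by 2π: (25 + 36)/2 = 61/2.
By Parseval, this equals Σ |c_n|^2.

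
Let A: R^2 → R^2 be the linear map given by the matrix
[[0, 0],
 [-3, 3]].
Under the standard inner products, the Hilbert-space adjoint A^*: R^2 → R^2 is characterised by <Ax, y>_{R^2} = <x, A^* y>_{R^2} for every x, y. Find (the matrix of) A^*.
A^* = A^T =
[[0, -3],
 [0, 3]]

For real matrices with standard dot products, the defining identity <Ax, y> = <x, A^* y> gives (Ax)^T y = x^T (A^*) y, i.e. x^T A^T y = x^T (A^*) y. Since this holds for all x, y, we must have A^* = A^T. Therefore
A^* =
[[0, -3],
 [0, 3]].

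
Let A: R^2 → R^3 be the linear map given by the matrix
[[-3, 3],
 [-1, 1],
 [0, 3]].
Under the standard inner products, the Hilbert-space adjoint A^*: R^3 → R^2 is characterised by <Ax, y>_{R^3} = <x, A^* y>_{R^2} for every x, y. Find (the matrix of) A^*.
A^* = A^T =
[[-3, -1, 0],
 [3, 1, 3]]

For real matrices with standard dot products, the defining identity <Ax, y> = <x, A^* y> gives (Ax)^T y = x^T (A^*) y, i.e. x^T A^T y = x^T (A^*) y. Since this holds for all x, y, we must have A^* = A^T. Therefore
A^* =
[[-3, -1, 0],
 [3, 1, 3]].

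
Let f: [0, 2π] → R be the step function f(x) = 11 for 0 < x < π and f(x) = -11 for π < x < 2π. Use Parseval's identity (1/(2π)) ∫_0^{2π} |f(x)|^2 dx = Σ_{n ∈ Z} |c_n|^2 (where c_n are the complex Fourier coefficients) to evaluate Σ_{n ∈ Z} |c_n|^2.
Σ |c_n|^2 = 121

Parseval equates the L^2 energy of f (normalised by 1/(2π)) with the ℓ^2 sum of its Fourier coefficients: (1/(2π)) ∫_0^{2π} |f|^2 = Σ |c_n|^2.
Compute the left side: (1/(2π)) [∫_0^π 11^2 dx + ∫_π^{2π} (-11)^2 dx] = (1/(2π)) · (121π + 121π) = (121 + 121)/2 = 121.
So Σ_{n ∈ Z} |c_n|^2 = 121.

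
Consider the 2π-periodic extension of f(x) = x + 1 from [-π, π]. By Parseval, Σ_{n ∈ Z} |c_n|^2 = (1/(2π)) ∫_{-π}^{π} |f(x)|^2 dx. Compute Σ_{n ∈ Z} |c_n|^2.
Σ |c_n|^2 = π^2/3 + 1

Expand and integrate term by term over [-π, π]:
  ∫ (x)^2 dx = 1·(2π^3/3); ∫ 2·1·(1)·x dx = 0 (odd integrand); ∫ 1^2 dx = 1·2π.
So (1/(2π)) ∫_{-π}^{π} (x + 1)^2 dx = 1π^2/3 + 1 = π^2/3 + 1.
Parseval ⇒ Σ |c_n|^2 = π^2/3 + 1.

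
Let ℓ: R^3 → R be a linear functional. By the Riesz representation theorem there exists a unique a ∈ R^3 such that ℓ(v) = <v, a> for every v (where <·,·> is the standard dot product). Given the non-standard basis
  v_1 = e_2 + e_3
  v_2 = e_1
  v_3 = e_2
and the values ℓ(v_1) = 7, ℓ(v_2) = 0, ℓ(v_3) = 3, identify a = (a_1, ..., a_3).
a = (0, 3, 4)

Write a = (a_1, ..., a_3) in the standard basis. For each basis vector v_i, ℓ(v_i) = <v_i, a> is a linear equation in the a_j's. Collect the n equations into a matrix system V a = ℓ, where row i of V is v_i (expressed in the standard basis). Since V is invertible (lower-triangular with 1s on the diagonal, up to permutation), solve by back-substitution:
  V =
[[0, 1, 1],
 [1, 0, 0],
 [0, 1, 0]]
  V a = (7, 0, 3)
Solving gives a = (0, 3, 4).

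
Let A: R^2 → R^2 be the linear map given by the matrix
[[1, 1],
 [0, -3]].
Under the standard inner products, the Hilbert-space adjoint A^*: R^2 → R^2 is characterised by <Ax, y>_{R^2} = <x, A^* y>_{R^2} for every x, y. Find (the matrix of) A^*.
A^* = A^T =
[[1, 0],
 [1, -3]]

For real matrices with standard dot products, the defining identity <Ax, y> = <x, A^* y> gives (Ax)^T y = x^T (A^*) y, i.e. x^T A^T y = x^T (A^*) y. Since this holds for all x, y, we must have A^* = A^T. Therefore
A^* =
[[1, 0],
 [1, -3]].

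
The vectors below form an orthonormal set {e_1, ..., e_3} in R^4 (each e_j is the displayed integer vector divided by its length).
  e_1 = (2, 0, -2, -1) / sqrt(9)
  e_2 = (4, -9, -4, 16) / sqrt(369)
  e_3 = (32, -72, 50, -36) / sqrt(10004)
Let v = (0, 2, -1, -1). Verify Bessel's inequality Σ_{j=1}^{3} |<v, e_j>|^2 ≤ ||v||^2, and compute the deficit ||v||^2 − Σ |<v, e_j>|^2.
Σ |<v, e_j>|^2 = 362/61; ||v||^2 = 6; deficit = 4/61

Write each e_j = u_j / sqrt(<u_j, u_j>) where u_j is the displayed integer vector. Then <v, e_j> = <v, u_j> / sqrt(<u_j, u_j>), so |<v, e_j>|^2 = <v, u_j>^2 / <u_j, u_j>.
Coefficients: <v, e_1> = 3/sqrt(9), <v, e_2> = -30/sqrt(369), <v, e_3> = -158/sqrt(10004).
Square and sum: Σ |<v, e_j>|^2 = 362/61.
Compute ||v||^2 = v·v = 6.
Deficit = 6 − 362/61 = 4/61 ≥ 0, confirming Bessel's inequality. (The deficit equals ||v − Σ <v,e_j> e_j||^2, the squared distance from v to span{e_j}.)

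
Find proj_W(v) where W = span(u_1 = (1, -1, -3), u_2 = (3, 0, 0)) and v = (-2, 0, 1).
proj_W(v) = (-2, 3/10, 9/10)

Set up U = [u_1 | ... | u_2] ∈ R^(3×2). The projector onto W = col(U) is P = U (U^T U)^(-1) U^T.
Compute U^T U =
  [11, 3]
  [3, 9],
and U^T v = (-5, -6).
Solve U^T U · c = U^T v for the coefficients: c = (-3/10, -17/30). The projection is proj_W(v) = U c.
Check: (v - proj_W(v)) · u_1 = 0  (should be 0).
Check: (v - proj_W(v)) · u_2 = 0  (should be 0).
Result: proj_W(v) = (-2, 3/10, 9/10).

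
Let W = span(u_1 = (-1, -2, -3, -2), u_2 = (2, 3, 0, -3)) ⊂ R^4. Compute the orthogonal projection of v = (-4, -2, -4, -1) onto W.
proj_W(v) = (-55/28, -99/28, -99/28, -33/28)

Set up U = [u_1 | ... | u_2] ∈ R^(4×2). The projector onto W = col(U) is P = U (U^T U)^(-1) U^T.
Compute U^T U =
  [18, -2]
  [-2, 22],
and U^T v = (22, -11).
Solve U^T U · c = U^T v for the coefficients: c = (33/28, -11/28). The projection is proj_W(v) = U c.
Check: (v - proj_W(v)) · u_1 = 0  (should be 0).
Check: (v - proj_W(v)) · u_2 = 0  (should be 0).
Result: proj_W(v) = (-55/28, -99/28, -99/28, -33/28).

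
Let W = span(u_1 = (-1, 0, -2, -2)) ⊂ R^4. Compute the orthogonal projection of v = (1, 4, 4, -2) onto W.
proj_W(v) = (5/9, 0, 10/9, 10/9)

Set up U = [u_1 | ... | u_1] ∈ R^(4×1). The projector onto W = col(U) is P = U (U^T U)^(-1) U^T.
Compute U^T U =
  [9],
and U^T v = (-5).
Solve U^T U · c = U^T v for the coefficients: c = (-5/9). The projection is proj_W(v) = U c.
Check: (v - proj_W(v)) · u_1 = 0  (should be 0).
Result: proj_W(v) = (5/9, 0, 10/9, 10/9).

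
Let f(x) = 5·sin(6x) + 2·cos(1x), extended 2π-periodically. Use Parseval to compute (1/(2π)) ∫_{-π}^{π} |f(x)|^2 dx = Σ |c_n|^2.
Σ |c_n|^2 = 29/2

Expand |f|^2 and use orthogonality of {sin(nx), cos(mx)} on [-π, π]:
  ∫_{-π}^{π} sin(nx)^2 dx = π, ∫ cos(mx)^2 dx = π, and cross terms integrate to 0.
So ∫_{-π}^{π} f(x)^2 dx = 5^2 · π + 2^2 · π = (25 + 4)π.
Divide by 2π: (25 + 4)/2 = 29/2.
By Parseval, this equals Σ |c_n|^2.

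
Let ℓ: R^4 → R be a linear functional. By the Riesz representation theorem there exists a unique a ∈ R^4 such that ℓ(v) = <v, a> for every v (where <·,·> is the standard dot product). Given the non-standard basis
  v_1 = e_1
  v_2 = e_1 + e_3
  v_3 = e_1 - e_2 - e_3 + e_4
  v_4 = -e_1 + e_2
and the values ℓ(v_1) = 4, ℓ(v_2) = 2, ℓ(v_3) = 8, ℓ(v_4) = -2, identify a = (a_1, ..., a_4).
a = (4, 2, -2, 4)

Write a = (a_1, ..., a_4) in the standard basis. For each basis vector v_i, ℓ(v_i) = <v_i, a> is a linear equation in the a_j's. Collect the n equations into a matrix system V a = ℓ, where row i of V is v_i (expressed in the standard basis). Since V is invertible (lower-triangular with 1s on the diagonal, up to permutation), solve by back-substitution:
  V =
[[1, 0, 0, 0],
 [1, 0, 1, 0],
 [1, -1, -1, 1],
 [-1, 1, 0, 0]]
  V a = (4, 2, 8, -2)
Solving gives a = (4, 2, -2, 4).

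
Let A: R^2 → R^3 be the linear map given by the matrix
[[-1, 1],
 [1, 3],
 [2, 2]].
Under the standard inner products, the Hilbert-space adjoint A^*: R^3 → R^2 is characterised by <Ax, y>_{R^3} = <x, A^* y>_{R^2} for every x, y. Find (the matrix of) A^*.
A^* = A^T =
[[-1, 1, 2],
 [1, 3, 2]]

For real matrices with standard dot products, the defining identity <Ax, y> = <x, A^* y> gives (Ax)^T y = x^T (A^*) y, i.e. x^T A^T y = x^T (A^*) y. Since this holds for all x, y, we must have A^* = A^T. Therefore
A^* =
[[-1, 1, 2],
 [1, 3, 2]].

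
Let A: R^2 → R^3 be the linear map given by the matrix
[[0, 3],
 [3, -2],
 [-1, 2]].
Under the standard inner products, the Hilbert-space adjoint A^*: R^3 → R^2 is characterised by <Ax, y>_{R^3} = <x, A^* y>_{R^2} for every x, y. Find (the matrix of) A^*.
A^* = A^T =
[[0, 3, -1],
 [3, -2, 2]]

For real matrices with standard dot products, the defining identity <Ax, y> = <x, A^* y> gives (Ax)^T y = x^T (A^*) y, i.e. x^T A^T y = x^T (A^*) y. Since this holds for all x, y, we must have A^* = A^T. Therefore
A^* =
[[0, 3, -1],
 [3, -2, 2]].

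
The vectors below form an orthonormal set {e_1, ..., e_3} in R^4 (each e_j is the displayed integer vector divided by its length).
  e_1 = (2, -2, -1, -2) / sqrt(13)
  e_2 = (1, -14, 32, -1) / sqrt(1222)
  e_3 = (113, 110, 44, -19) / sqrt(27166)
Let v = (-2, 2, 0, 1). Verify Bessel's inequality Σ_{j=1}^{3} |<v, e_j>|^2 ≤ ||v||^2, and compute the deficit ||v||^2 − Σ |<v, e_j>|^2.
Σ |<v, e_j>|^2 = 2457/289; ||v||^2 = 9; deficit = 144/289

Write each e_j = u_j / sqrt(<u_j, u_j>) where u_j is the displayed integer vector. Then <v, e_j> = <v, u_j> / sqrt(<u_j, u_j>), so |<v, e_j>|^2 = <v, u_j>^2 / <u_j, u_j>.
Coefficients: <v, e_1> = -10/sqrt(13), <v, e_2> = -31/sqrt(1222), <v, e_3> = -25/sqrt(27166).
Square and sum: Σ |<v, e_j>|^2 = 2457/289.
Compute ||v||^2 = v·v = 9.
Deficit = 9 − 2457/289 = 144/289 ≥ 0, confirming Bessel's inequality. (The deficit equals ||v − Σ <v,e_j> e_j||^2, the squared distance from v to span{e_j}.)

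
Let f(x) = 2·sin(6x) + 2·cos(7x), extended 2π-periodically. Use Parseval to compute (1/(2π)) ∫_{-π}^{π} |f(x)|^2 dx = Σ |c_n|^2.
Σ |c_n|^2 = 4

Expand |f|^2 and use orthogonality of {sin(nx), cos(mx)} on [-π, π]:
  ∫_{-π}^{π} sin(nx)^2 dx = π, ∫ cos(mx)^2 dx = π, and cross terms integrate to 0.
So ∫_{-π}^{π} f(x)^2 dx = 2^2 · π + 2^2 · π = (4 + 4)π.
Divide by 2π: (4 + 4)/2 = 4.
By Parseval, this equals Σ |c_n|^2.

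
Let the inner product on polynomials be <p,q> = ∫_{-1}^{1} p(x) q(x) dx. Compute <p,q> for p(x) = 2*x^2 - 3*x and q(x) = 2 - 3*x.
<p,q> = 26/3

Expand the product: p(x)·q(x) = -6*x^3 + 13*x^2 - 6*x.
∫_{-1}^{1} of each monomial x^k gives [2/(k+1) if k even, 0 if k odd]. Integrating term-by-term (or equivalently evaluating the antiderivative F(x) = -3*x^4/2 + 13*x^3/3 - 3*x^2 at the endpoints):
  F(1) − F(−1) = -1/6 − (-53/6) = 26/3.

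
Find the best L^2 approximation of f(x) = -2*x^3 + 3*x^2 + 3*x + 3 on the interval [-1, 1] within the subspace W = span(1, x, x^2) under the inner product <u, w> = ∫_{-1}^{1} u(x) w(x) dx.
g(x) = 3*x^2 + 9*x/5 + 3

The best approximation g ∈ W is the orthogonal projection of f onto W. Writing g = a_0 + a_1 x + a_2 x^2, the coefficients solve the normal equations G · a = b where
  G_{ij} = <φ_i, φ_j> and b_i = <f, φ_i>, with φ_0 = 1, φ_1 = x, φ_2 = x^2.
G =
  [2, 0, 2/3]
  [0, 2/3, 0]
  [2/3, 0, 2/5],
b = (8, 6/5, 16/5).
Solving gives a_0 = 3, a_1 = 9/5, a_2 = 3, so
  g(x) = 3*x^2 + 9*x/5 + 3.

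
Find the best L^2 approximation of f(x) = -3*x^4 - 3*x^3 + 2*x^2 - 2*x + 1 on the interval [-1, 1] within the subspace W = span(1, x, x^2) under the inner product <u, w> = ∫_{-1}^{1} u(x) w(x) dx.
g(x) = -4*x^2/7 - 19*x/5 + 44/35

The best approximation g ∈ W is the orthogonal projection of f onto W. Writing g = a_0 + a_1 x + a_2 x^2, the coefficients solve the normal equations G · a = b where
  G_{ij} = <φ_i, φ_j> and b_i = <f, φ_i>, with φ_0 = 1, φ_1 = x, φ_2 = x^2.
G =
  [2, 0, 2/3]
  [0, 2/3, 0]
  [2/3, 0, 2/5],
b = (32/15, -38/15, 64/105).
Solving gives a_0 = 44/35, a_1 = -19/5, a_2 = -4/7, so
  g(x) = -4*x^2/7 - 19*x/5 + 44/35.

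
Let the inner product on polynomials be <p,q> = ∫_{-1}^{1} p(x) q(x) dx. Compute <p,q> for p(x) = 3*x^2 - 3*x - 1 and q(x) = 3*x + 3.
<p,q> = -6

Expand the product: p(x)·q(x) = 9*x^3 - 12*x - 3.
∫_{-1}^{1} of each monomial x^k gives [2/(k+1) if k even, 0 if k odd]. Integrating term-by-term (or equivalently evaluating the antiderivative F(x) = 9*x^4/4 - 6*x^2 - 3*x at the endpoints):
  F(1) − F(−1) = -27/4 − (-3/4) = -6.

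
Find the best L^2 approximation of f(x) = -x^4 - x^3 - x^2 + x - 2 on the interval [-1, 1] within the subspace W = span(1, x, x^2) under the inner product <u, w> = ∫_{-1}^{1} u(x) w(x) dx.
g(x) = -13*x^2/7 + 2*x/5 - 67/35

The best approximation g ∈ W is the orthogonal projection of f onto W. Writing g = a_0 + a_1 x + a_2 x^2, the coefficients solve the normal equations G · a = b where
  G_{ij} = <φ_i, φ_j> and b_i = <f, φ_i>, with φ_0 = 1, φ_1 = x, φ_2 = x^2.
G =
  [2, 0, 2/3]
  [0, 2/3, 0]
  [2/3, 0, 2/5],
b = (-76/15, 4/15, -212/105).
Solving gives a_0 = -67/35, a_1 = 2/5, a_2 = -13/7, so
  g(x) = -13*x^2/7 + 2*x/5 - 67/35.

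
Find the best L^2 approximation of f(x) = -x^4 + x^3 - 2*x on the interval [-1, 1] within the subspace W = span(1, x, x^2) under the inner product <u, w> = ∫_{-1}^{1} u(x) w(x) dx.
g(x) = -6*x^2/7 - 7*x/5 + 3/35

The best approximation g ∈ W is the orthogonal projection of f onto W. Writing g = a_0 + a_1 x + a_2 x^2, the coefficients solve the normal equations G · a = b where
  G_{ij} = <φ_i, φ_j> and b_i = <f, φ_i>, with φ_0 = 1, φ_1 = x, φ_2 = x^2.
G =
  [2, 0, 2/3]
  [0, 2/3, 0]
  [2/3, 0, 2/5],
b = (-2/5, -14/15, -2/7).
Solving gives a_0 = 3/35, a_1 = -7/5, a_2 = -6/7, so
  g(x) = -6*x^2/7 - 7*x/5 + 3/35.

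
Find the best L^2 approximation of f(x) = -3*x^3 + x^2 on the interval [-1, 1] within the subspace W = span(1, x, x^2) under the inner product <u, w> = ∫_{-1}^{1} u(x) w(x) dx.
g(x) = x^2 - 9*x/5

The best approximation g ∈ W is the orthogonal projection of f onto W. Writing g = a_0 + a_1 x + a_2 x^2, the coefficients solve the normal equations G · a = b where
  G_{ij} = <φ_i, φ_j> and b_i = <f, φ_i>, with φ_0 = 1, φ_1 = x, φ_2 = x^2.
G =
  [2, 0, 2/3]
  [0, 2/3, 0]
  [2/3, 0, 2/5],
b = (2/3, -6/5, 2/5).
Solving gives a_0 = 0, a_1 = -9/5, a_2 = 1, so
  g(x) = x^2 - 9*x/5.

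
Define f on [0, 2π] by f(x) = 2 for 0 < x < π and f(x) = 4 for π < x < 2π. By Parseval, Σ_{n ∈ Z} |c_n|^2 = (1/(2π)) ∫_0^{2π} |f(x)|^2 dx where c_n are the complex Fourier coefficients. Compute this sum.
Σ |c_n|^2 = 10

Parseval equates the L^2 energy of f (normalised by 1/(2π)) with the ℓ^2 sum of its Fourier coefficients: (1/(2π)) ∫_0^{2π} |f|^2 = Σ |c_n|^2.
Compute the left side: (1/(2π)) [∫_0^π 2^2 dx + ∫_π^{2π} 4^2 dx] = (1/(2π)) · (4π + 16π) = (4 + 16)/2 = 10.
So Σ_{n ∈ Z} |c_n|^2 = 10.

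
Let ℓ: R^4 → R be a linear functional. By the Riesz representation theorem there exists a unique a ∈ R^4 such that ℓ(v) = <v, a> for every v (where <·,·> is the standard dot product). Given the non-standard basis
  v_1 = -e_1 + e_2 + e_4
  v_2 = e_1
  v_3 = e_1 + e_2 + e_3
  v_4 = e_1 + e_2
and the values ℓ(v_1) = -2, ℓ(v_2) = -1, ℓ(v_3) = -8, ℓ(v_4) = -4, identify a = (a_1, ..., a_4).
a = (-1, -3, -4, 0)

Write a = (a_1, ..., a_4) in the standard basis. For each basis vector v_i, ℓ(v_i) = <v_i, a> is a linear equation in the a_j's. Collect the n equations into a matrix system V a = ℓ, where row i of V is v_i (expressed in the standard basis). Since V is invertible (lower-triangular with 1s on the diagonal, up to permutation), solve by back-substitution:
  V =
[[-1, 1, 0, 1],
 [1, 0, 0, 0],
 [1, 1, 1, 0],
 [1, 1, 0, 0]]
  V a = (-2, -1, -8, -4)
Solving gives a = (-1, -3, -4, 0).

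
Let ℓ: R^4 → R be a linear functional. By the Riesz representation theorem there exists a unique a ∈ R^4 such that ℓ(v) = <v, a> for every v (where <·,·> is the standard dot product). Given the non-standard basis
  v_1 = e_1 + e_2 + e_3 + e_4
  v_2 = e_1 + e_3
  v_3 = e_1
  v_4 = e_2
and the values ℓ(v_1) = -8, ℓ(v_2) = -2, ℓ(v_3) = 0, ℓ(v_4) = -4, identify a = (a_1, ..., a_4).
a = (0, -4, -2, -2)

Write a = (a_1, ..., a_4) in the standard basis. For each basis vector v_i, ℓ(v_i) = <v_i, a> is a linear equation in the a_j's. Collect the n equations into a matrix system V a = ℓ, where row i of V is v_i (expressed in the standard basis). Since V is invertible (lower-triangular with 1s on the diagonal, up to permutation), solve by back-substitution:
  V =
[[1, 1, 1, 1],
 [1, 0, 1, 0],
 [1, 0, 0, 0],
 [0, 1, 0, 0]]
  V a = (-8, -2, 0, -4)
Solving gives a = (0, -4, -2, -2).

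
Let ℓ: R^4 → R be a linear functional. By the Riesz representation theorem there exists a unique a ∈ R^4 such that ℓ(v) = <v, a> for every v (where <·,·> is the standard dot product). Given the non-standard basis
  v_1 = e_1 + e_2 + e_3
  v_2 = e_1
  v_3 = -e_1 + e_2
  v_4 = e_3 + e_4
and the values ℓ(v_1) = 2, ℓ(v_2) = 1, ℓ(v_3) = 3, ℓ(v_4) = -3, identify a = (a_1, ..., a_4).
a = (1, 4, -3, 0)

Write a = (a_1, ..., a_4) in the standard basis. For each basis vector v_i, ℓ(v_i) = <v_i, a> is a linear equation in the a_j's. Collect the n equations into a matrix system V a = ℓ, where row i of V is v_i (expressed in the standard basis). Since V is invertible (lower-triangular with 1s on the diagonal, up to permutation), solve by back-substitution:
  V =
[[1, 1, 1, 0],
 [1, 0, 0, 0],
 [-1, 1, 0, 0],
 [0, 0, 1, 1]]
  V a = (2, 1, 3, -3)
Solving gives a = (1, 4, -3, 0).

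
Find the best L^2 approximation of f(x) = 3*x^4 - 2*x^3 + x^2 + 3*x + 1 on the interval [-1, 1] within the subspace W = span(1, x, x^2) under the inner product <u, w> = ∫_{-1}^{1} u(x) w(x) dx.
g(x) = 25*x^2/7 + 9*x/5 + 26/35

The best approximation g ∈ W is the orthogonal projection of f onto W. Writing g = a_0 + a_1 x + a_2 x^2, the coefficients solve the normal equations G · a = b where
  G_{ij} = <φ_i, φ_j> and b_i = <f, φ_i>, with φ_0 = 1, φ_1 = x, φ_2 = x^2.
G =
  [2, 0, 2/3]
  [0, 2/3, 0]
  [2/3, 0, 2/5],
b = (58/15, 6/5, 202/105).
Solving gives a_0 = 26/35, a_1 = 9/5, a_2 = 25/7, so
  g(x) = 25*x^2/7 + 9*x/5 + 26/35.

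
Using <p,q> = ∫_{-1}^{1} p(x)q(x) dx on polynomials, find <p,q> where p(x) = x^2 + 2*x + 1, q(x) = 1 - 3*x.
<p,q> = -4/3

Expand the product: p(x)·q(x) = -3*x^3 - 5*x^2 - x + 1.
∫_{-1}^{1} of each monomial x^k gives [2/(k+1) if k even, 0 if k odd]. Integrating term-by-term (or equivalently evaluating the antiderivative F(x) = -3*x^4/4 - 5*x^3/3 - x^2/2 + x at the endpoints):
  F(1) − F(−1) = -23/12 − (-7/12) = -4/3.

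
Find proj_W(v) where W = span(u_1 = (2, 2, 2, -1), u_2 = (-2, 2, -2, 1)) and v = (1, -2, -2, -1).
proj_W(v) = (-2/9, -2, -2/9, 1/9)

Set up U = [u_1 | ... | u_2] ∈ R^(4×2). The projector onto W = col(U) is P = U (U^T U)^(-1) U^T.
Compute U^T U =
  [13, -5]
  [-5, 13],
and U^T v = (-5, -3).
Solve U^T U · c = U^T v for the coefficients: c = (-5/9, -4/9). The projection is proj_W(v) = U c.
Check: (v - proj_W(v)) · u_1 = 0  (should be 0).
Check: (v - proj_W(v)) · u_2 = 0  (should be 0).
Result: proj_W(v) = (-2/9, -2, -2/9, 1/9).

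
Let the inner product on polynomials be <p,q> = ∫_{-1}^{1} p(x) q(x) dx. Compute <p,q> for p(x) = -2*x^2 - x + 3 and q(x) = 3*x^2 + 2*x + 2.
<p,q> = 58/5

Expand the product: p(x)·q(x) = -6*x^4 - 7*x^3 + 3*x^2 + 4*x + 6.
∫_{-1}^{1} of each monomial x^k gives [2/(k+1) if k even, 0 if k odd]. Integrating term-by-term (or equivalently evaluating the antiderivative F(x) = -6*x^5/5 - 7*x^4/4 + x^3 + 2*x^2 + 6*x at the endpoints):
  F(1) − F(−1) = 121/20 − (-111/20) = 58/5.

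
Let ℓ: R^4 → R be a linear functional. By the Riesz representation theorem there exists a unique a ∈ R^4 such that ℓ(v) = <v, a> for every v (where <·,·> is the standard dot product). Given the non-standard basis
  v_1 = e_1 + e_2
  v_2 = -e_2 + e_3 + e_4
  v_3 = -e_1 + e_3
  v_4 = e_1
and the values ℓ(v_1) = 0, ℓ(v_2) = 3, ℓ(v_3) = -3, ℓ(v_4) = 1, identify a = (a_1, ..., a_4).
a = (1, -1, -2, 4)

Write a = (a_1, ..., a_4) in the standard basis. For each basis vector v_i, ℓ(v_i) = <v_i, a> is a linear equation in the a_j's. Collect the n equations into a matrix system V a = ℓ, where row i of V is v_i (expressed in the standard basis). Since V is invertible (lower-triangular with 1s on the diagonal, up to permutation), solve by back-substitution:
  V =
[[1, 1, 0, 0],
 [0, -1, 1, 1],
 [-1, 0, 1, 0],
 [1, 0, 0, 0]]
  V a = (0, 3, -3, 1)
Solving gives a = (1, -1, -2, 4).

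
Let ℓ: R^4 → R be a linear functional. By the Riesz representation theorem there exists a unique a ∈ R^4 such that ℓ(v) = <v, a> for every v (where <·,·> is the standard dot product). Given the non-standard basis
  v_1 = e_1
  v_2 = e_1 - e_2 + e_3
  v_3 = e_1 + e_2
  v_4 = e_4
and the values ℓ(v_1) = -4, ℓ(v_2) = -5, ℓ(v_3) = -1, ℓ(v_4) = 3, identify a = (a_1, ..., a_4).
a = (-4, 3, 2, 3)

Write a = (a_1, ..., a_4) in the standard basis. For each basis vector v_i, ℓ(v_i) = <v_i, a> is a linear equation in the a_j's. Collect the n equations into a matrix system V a = ℓ, where row i of V is v_i (expressed in the standard basis). Since V is invertible (lower-triangular with 1s on the diagonal, up to permutation), solve by back-substitution:
  V =
[[1, 0, 0, 0],
 [1, -1, 1, 0],
 [1, 1, 0, 0],
 [0, 0, 0, 1]]
  V a = (-4, -5, -1, 3)
Solving gives a = (-4, 3, 2, 3).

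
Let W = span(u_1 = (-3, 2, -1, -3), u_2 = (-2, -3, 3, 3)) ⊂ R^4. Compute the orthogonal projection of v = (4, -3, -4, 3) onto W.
proj_W(v) = (2855/569, -508/569, -229/569, 1245/569)

Set up U = [u_1 | ... | u_2] ∈ R^(4×2). The projector onto W = col(U) is P = U (U^T U)^(-1) U^T.
Compute U^T U =
  [23, -12]
  [-12, 31],
and U^T v = (-23, -2).
Solve U^T U · c = U^T v for the coefficients: c = (-737/569, -322/569). The projection is proj_W(v) = U c.
Check: (v - proj_W(v)) · u_1 = 0  (should be 0).
Check: (v - proj_W(v)) · u_2 = 0  (should be 0).
Result: proj_W(v) = (2855/569, -508/569, -229/569, 1245/569).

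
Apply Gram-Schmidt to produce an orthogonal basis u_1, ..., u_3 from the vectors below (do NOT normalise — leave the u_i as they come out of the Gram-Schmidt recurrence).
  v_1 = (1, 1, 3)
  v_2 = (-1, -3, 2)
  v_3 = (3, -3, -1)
Orthogonal basis:
  u_1 = (1, 1, 3)
  u_2 = (-13/11, -35/11, 16/11)
  u_3 = (11/3, -5/3, -2/3)

Apply the Gram-Schmidt recurrence
  u_1 = v_1
  u_i = v_i − Σ_{j<i} ((v_i · u_j) / (u_j · u_j)) · u_j.

Step by step this gives:
  u_1 = (1, 1, 3)
  u_2 = (-13/11, -35/11, 16/11)
  u_3 = (11/3, -5/3, -2/3)

Orthogonality check:
  u_2 · u_1 = 0 (should be 0)
  u_3 · u_1 = 0 (should be 0)
  u_3 · u_2 = 0 (should be 0)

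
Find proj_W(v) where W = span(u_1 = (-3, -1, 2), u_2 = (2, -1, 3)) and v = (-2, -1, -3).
proj_W(v) = (-32/15, 11/15, -7/3)

Set up U = [u_1 | ... | u_2] ∈ R^(3×2). The projector onto W = col(U) is P = U (U^T U)^(-1) U^T.
Compute U^T U =
  [14, 1]
  [1, 14],
and U^T v = (1, -12).
Solve U^T U · c = U^T v for the coefficients: c = (2/15, -13/15). The projection is proj_W(v) = U c.
Check: (v - proj_W(v)) · u_1 = 0  (should be 0).
Check: (v - proj_W(v)) · u_2 = 0  (should be 0).
Result: proj_W(v) = (-32/15, 11/15, -7/3).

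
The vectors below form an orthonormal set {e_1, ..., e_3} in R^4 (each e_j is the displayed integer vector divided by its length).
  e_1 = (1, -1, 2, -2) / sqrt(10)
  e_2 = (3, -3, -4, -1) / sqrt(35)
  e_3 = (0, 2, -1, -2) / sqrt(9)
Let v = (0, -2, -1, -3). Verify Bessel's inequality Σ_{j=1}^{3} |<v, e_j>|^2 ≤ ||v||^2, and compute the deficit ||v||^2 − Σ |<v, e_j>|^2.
Σ |<v, e_j>|^2 = 66/7; ||v||^2 = 14; deficit = 32/7

Write each e_j = u_j / sqrt(<u_j, u_j>) where u_j is the displayed integer vector. Then <v, e_j> = <v, u_j> / sqrt(<u_j, u_j>), so |<v, e_j>|^2 = <v, u_j>^2 / <u_j, u_j>.
Coefficients: <v, e_1> = 6/sqrt(10), <v, e_2> = 13/sqrt(35), <v, e_3> = 3/sqrt(9).
Square and sum: Σ |<v, e_j>|^2 = 66/7.
Compute ||v||^2 = v·v = 14.
Deficit = 14 − 66/7 = 32/7 ≥ 0, confirming Bessel's inequality. (The deficit equals ||v − Σ <v,e_j> e_j||^2, the squared distance from v to span{e_j}.)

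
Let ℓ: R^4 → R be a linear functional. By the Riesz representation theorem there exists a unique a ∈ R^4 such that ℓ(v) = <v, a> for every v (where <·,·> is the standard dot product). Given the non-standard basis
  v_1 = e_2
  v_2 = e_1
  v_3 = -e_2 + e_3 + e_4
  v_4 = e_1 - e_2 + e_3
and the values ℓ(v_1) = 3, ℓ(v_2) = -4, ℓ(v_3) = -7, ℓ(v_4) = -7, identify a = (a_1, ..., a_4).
a = (-4, 3, 0, -4)

Write a = (a_1, ..., a_4) in the standard basis. For each basis vector v_i, ℓ(v_i) = <v_i, a> is a linear equation in the a_j's. Collect the n equations into a matrix system V a = ℓ, where row i of V is v_i (expressed in the standard basis). Since V is invertible (lower-triangular with 1s on the diagonal, up to permutation), solve by back-substitution:
  V =
[[0, 1, 0, 0],
 [1, 0, 0, 0],
 [0, -1, 1, 1],
 [1, -1, 1, 0]]
  V a = (3, -4, -7, -7)
Solving gives a = (-4, 3, 0, -4).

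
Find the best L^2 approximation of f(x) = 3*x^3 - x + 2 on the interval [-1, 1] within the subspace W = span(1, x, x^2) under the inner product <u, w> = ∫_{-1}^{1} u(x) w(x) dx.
g(x) = 4*x/5 + 2

The best approximation g ∈ W is the orthogonal projection of f onto W. Writing g = a_0 + a_1 x + a_2 x^2, the coefficients solve the normal equations G · a = b where
  G_{ij} = <φ_i, φ_j> and b_i = <f, φ_i>, with φ_0 = 1, φ_1 = x, φ_2 = x^2.
G =
  [2, 0, 2/3]
  [0, 2/3, 0]
  [2/3, 0, 2/5],
b = (4, 8/15, 4/3).
Solving gives a_0 = 2, a_1 = 4/5, a_2 = 0, so
  g(x) = 4*x/5 + 2.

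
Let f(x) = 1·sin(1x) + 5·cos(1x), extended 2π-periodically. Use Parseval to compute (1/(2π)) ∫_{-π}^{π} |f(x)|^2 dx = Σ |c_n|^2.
Σ |c_n|^2 = 13

Expand |f|^2 and use orthogonality of {sin(nx), cos(mx)} on [-π, π]:
  ∫_{-π}^{π} sin(nx)^2 dx = π, ∫ cos(mx)^2 dx = π, and cross terms integrate to 0.
So ∫_{-π}^{π} f(x)^2 dx = 1^2 · π + 5^2 · π = (1 + 25)π.
Divide by 2π: (1 + 25)/2 = 13.
By Parseval, this equals Σ |c_n|^2.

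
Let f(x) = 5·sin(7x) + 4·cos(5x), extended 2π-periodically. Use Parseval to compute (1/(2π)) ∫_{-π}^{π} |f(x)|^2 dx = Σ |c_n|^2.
Σ |c_n|^2 = 41/2

Expand |f|^2 and use orthogonality of {sin(nx), cos(mx)} on [-π, π]:
  ∫_{-π}^{π} sin(nx)^2 dx = π, ∫ cos(mx)^2 dx = π, and cross terms integrate to 0.
So ∫_{-π}^{π} f(x)^2 dx = 5^2 · π + 4^2 · π = (25 + 16)π.
Divide by 2π: (25 + 16)/2 = 41/2.
By Parseval, this equals Σ |c_n|^2.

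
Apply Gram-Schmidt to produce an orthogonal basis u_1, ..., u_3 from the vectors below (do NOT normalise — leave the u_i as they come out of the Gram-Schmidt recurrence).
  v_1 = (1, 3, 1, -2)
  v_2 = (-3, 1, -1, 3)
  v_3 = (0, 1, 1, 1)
Orthogonal basis:
  u_1 = (1, 3, 1, -2)
  u_2 = (-38/15, 12/5, -8/15, 31/15)
  u_3 = (116/251, 9/251, 249/251, 196/251)

Apply the Gram-Schmidt recurrence
  u_1 = v_1
  u_i = v_i − Σ_{j<i} ((v_i · u_j) / (u_j · u_j)) · u_j.

Step by step this gives:
  u_1 = (1, 3, 1, -2)
  u_2 = (-38/15, 12/5, -8/15, 31/15)
  u_3 = (116/251, 9/251, 249/251, 196/251)

Orthogonality check:
  u_2 · u_1 = 0 (should be 0)
  u_3 · u_1 = 0 (should be 0)
  u_3 · u_2 = 0 (should be 0)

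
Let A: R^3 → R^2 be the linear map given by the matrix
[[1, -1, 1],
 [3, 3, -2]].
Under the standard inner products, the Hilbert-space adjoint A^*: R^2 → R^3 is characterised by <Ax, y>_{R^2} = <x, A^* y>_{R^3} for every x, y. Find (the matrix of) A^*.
A^* = A^T =
[[1, 3],
 [-1, 3],
 [1, -2]]

For real matrices with standard dot products, the defining identity <Ax, y> = <x, A^* y> gives (Ax)^T y = x^T (A^*) y, i.e. x^T A^T y = x^T (A^*) y. Since this holds for all x, y, we must have A^* = A^T. Therefore
A^* =
[[1, 3],
 [-1, 3],
 [1, -2]].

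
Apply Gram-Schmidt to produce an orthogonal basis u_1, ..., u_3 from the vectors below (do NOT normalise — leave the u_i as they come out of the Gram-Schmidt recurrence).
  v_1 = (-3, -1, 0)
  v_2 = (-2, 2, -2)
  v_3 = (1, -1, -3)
Orthogonal basis:
  u_1 = (-3, -1, 0)
  u_2 = (-4/5, 12/5, -2)
  u_3 = (8/13, -24/13, -32/13)

Apply the Gram-Schmidt recurrence
  u_1 = v_1
  u_i = v_i − Σ_{j<i} ((v_i · u_j) / (u_j · u_j)) · u_j.

Step by step this gives:
  u_1 = (-3, -1, 0)
  u_2 = (-4/5, 12/5, -2)
  u_3 = (8/13, -24/13, -32/13)

Orthogonality check:
  u_2 · u_1 = 0 (should be 0)
  u_3 · u_1 = 0 (should be 0)
  u_3 · u_2 = 0 (should be 0)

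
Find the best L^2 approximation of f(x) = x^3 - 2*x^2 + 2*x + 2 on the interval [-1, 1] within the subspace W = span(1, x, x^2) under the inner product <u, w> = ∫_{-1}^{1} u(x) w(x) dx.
g(x) = -2*x^2 + 13*x/5 + 2

The best approximation g ∈ W is the orthogonal projection of f onto W. Writing g = a_0 + a_1 x + a_2 x^2, the coefficients solve the normal equations G · a = b where
  G_{ij} = <φ_i, φ_j> and b_i = <f, φ_i>, with φ_0 = 1, φ_1 = x, φ_2 = x^2.
G =
  [2, 0, 2/3]
  [0, 2/3, 0]
  [2/3, 0, 2/5],
b = (8/3, 26/15, 8/15).
Solving gives a_0 = 2, a_1 = 13/5, a_2 = -2, so
  g(x) = -2*x^2 + 13*x/5 + 2.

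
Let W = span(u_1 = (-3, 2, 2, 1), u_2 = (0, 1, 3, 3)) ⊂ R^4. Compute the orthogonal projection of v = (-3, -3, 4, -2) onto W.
proj_W(v) = (-414/221, 231/221, 141/221, 3/221)

Set up U = [u_1 | ... | u_2] ∈ R^(4×2). The projector onto W = col(U) is P = U (U^T U)^(-1) U^T.
Compute U^T U =
  [18, 11]
  [11, 19],
and U^T v = (9, 3).
Solve U^T U · c = U^T v for the coefficients: c = (138/221, -45/221). The projection is proj_W(v) = U c.
Check: (v - proj_W(v)) · u_1 = 0  (should be 0).
Check: (v - proj_W(v)) · u_2 = 0  (should be 0).
Result: proj_W(v) = (-414/221, 231/221, 141/221, 3/221).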